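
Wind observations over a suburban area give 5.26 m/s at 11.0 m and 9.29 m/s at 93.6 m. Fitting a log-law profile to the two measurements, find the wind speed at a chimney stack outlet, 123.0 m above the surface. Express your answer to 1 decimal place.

9.8 m/s

Log law: V ∝ ln(z/z₀). From the pair, with r = V₁/V₂ = 0.56620,
ln z₀ = (ln z₁ − r·ln z₂)/(1 − r) = (2.3979 − 0.56620×4.5390)/0.43380 = -0.3967 → z₀ = 0.6725 m
V₃ = V₁ · ln(z₃/z₀)/ln(z₁/z₀) = 5.26 × 5.2089/2.7946 = 9.8041 m/s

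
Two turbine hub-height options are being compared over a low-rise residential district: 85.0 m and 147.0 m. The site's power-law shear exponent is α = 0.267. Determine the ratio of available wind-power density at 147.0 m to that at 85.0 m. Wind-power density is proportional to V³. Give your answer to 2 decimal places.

1.55

Speed ratio: V_B/V_A = (z_B/z_A)^α = (147.0/85.0)^0.267 = (1.7294)^0.267 = 1.15749
Power-density ratio: P_B/P_A = (V_B/V_A)³ = (1.15749)³ = 1.55080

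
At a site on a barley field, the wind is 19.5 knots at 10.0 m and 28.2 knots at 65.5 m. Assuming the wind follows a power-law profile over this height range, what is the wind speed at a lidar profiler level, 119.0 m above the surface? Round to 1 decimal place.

First find α: α = ln(V₂/V₁)/ln(z₂/z₁) = ln(28.2/19.5)/ln(65.5/10.0) = 0.36891/1.87947 = 0.1963
Extrapolate from 65.5 m to 119.0 m: V₃ = 28.2 × (119.0/65.5)^0.1963 = 28.2 × 1.1243 = 31.7064 knots

31.7 knots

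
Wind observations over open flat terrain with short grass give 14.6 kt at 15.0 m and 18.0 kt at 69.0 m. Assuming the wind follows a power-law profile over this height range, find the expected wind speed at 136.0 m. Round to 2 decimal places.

19.76 kt

First find α: α = ln(V₂/V₁)/ln(z₂/z₁) = ln(18.0/14.6)/ln(69.0/15.0) = 0.20935/1.52606 = 0.1372
Extrapolate from 69.0 m to 136.0 m: V₃ = 18.0 × (136.0/69.0)^0.1372 = 18.0 × 1.0976 = 19.7560 kt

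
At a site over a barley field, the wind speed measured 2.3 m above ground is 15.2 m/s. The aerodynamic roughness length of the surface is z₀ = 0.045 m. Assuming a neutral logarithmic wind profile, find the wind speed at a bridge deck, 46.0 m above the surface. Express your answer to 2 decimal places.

Log law: V(z) ∝ ln(z/z₀), so V₂/V₁ = ln(z₂/z₀) / ln(z₁/z₀).
ln(46.0/0.045) = 6.9297, ln(2.3/0.045) = 3.9340
V₂ = 15.2 × 6.9297/3.9340 = 15.2 × 1.7615 = 26.7748 m/s

26.77 m/s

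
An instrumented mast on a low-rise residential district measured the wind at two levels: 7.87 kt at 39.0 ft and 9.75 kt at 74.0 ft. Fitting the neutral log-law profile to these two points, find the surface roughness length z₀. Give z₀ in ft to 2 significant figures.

z₀ ≈ 2.7 ft

Log law: V(z) ∝ ln(z/z₀). With r = V₁/V₂ = 7.87/9.75 = 0.80718,
r · ln(z₂/z₀) = ln(z₁/z₀) ⇒ ln z₀ = (ln z₁ − r·ln z₂)/(1 − r)
ln z₀ = (3.66356 − 0.80718×4.30407) / 0.19282 = 0.9823
z₀ = exp(0.9823) = 2.671 ft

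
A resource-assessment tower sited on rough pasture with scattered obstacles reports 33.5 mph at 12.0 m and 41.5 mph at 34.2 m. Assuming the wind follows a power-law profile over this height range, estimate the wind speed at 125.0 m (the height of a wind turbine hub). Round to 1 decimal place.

First find α: α = ln(V₂/V₁)/ln(z₂/z₁) = ln(41.5/33.5)/ln(34.2/12.0) = 0.21415/1.04732 = 0.2045
Extrapolate from 34.2 m to 125.0 m: V₃ = 41.5 × (125.0/34.2)^0.2045 = 41.5 × 1.3034 = 54.0932 mph

54.1 mph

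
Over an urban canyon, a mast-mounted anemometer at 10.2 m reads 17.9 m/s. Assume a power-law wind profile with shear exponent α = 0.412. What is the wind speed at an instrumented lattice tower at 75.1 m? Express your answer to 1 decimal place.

Power-law profile: V₂ = V₁ · (z₂/z₁)^α
V₂ = 17.9 × (75.1/10.2)^0.412 = 17.9 × (7.3627)^0.412
    = 17.9 × 2.2763 = 40.7449 m/s

40.7 m/s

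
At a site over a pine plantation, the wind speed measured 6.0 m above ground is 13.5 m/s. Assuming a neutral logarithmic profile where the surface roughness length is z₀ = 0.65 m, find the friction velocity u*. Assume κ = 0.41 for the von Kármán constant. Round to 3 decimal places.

u* ≈ 2.490 m/s

Log law: V(z) = (u*/κ) · ln(z/z₀) ⇒ u* = κ · V / ln(z/z₀)
u* = 0.41 × 13.5 / ln(6.0/0.65) = 0.41 × 13.5 / 2.2225
   = 5.5350 / 2.2225 = 2.4904 m/s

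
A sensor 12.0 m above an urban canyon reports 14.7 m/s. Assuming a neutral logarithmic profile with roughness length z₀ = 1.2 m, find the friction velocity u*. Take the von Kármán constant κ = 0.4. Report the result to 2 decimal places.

Log law: V(z) = (u*/κ) · ln(z/z₀) ⇒ u* = κ · V / ln(z/z₀)
u* = 0.4 × 14.7 / ln(12.0/1.2) = 0.4 × 14.7 / 2.3026
   = 5.8800 / 2.3026 = 2.5537 m/s

u* ≈ 2.55 m/s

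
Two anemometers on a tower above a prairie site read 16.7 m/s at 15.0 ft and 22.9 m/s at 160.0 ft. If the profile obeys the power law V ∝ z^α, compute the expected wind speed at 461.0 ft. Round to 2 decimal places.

First find α: α = ln(V₂/V₁)/ln(z₂/z₁) = ln(22.9/16.7)/ln(160.0/15.0) = 0.31573/2.36712 = 0.1334
Extrapolate from 160.0 ft to 461.0 ft: V₃ = 22.9 × (461.0/160.0)^0.1334 = 22.9 × 1.1516 = 26.3715 m/s

26.37 m/s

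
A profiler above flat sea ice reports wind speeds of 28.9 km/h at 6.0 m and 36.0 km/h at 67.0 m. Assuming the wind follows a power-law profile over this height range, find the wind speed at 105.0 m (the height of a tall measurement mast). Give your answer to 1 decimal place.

37.5 km/h

First find α: α = ln(V₂/V₁)/ln(z₂/z₁) = ln(36.0/28.9)/ln(67.0/6.0) = 0.21968/2.41293 = 0.0910
Extrapolate from 67.0 m to 105.0 m: V₃ = 36.0 × (105.0/67.0)^0.0910 = 36.0 × 1.0418 = 37.5030 km/h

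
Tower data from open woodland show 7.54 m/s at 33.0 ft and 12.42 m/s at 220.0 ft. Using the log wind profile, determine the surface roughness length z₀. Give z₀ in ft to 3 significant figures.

Log law: V(z) ∝ ln(z/z₀). With r = V₁/V₂ = 7.54/12.42 = 0.60709,
r · ln(z₂/z₀) = ln(z₁/z₀) ⇒ ln z₀ = (ln z₁ − r·ln z₂)/(1 − r)
ln z₀ = (3.49651 − 0.60709×5.39363) / 0.39291 = 0.5653
z₀ = exp(0.5653) = 1.760 ft

z₀ ≈ 1.76 ft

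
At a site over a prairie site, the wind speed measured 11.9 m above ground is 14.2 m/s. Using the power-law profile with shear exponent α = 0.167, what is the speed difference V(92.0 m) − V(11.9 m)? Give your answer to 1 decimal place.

Power law: V₂ = V₁ · (z₂/z₁)^α = 14.2 × (7.7311)^0.167 = 19.9813 m/s
ΔV = 19.9813 − 14.2 = 5.7813 m/s

5.8 m/s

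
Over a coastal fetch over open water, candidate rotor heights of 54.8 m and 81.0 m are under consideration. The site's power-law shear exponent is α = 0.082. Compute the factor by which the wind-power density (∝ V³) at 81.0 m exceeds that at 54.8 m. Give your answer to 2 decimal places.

1.10

Speed ratio: V_B/V_A = (z_B/z_A)^α = (81.0/54.8)^0.082 = (1.4781)^0.082 = 1.03256
Power-density ratio: P_B/P_A = (V_B/V_A)³ = (1.03256)³ = 1.10090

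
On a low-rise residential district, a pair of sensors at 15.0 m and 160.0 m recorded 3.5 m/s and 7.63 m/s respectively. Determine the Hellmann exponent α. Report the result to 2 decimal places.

Power law: V₂/V₁ = (z₂/z₁)^α ⇒ α = ln(V₂/V₁) / ln(z₂/z₁)
α = ln(7.63/3.5) / ln(160.0/15.0) = ln(2.1800) / ln(10.6667)
  = 0.77932 / 2.36712 = 0.32923

α ≈ 0.33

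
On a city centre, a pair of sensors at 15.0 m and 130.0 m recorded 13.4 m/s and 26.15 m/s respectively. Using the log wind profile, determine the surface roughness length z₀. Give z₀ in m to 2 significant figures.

Log law: V(z) ∝ ln(z/z₀). With r = V₁/V₂ = 13.4/26.15 = 0.51243,
r · ln(z₂/z₀) = ln(z₁/z₀) ⇒ ln z₀ = (ln z₁ − r·ln z₂)/(1 − r)
ln z₀ = (2.70805 − 0.51243×4.86753) / 0.48757 = 0.4385
z₀ = exp(0.4385) = 1.550 m

z₀ ≈ 1.6 m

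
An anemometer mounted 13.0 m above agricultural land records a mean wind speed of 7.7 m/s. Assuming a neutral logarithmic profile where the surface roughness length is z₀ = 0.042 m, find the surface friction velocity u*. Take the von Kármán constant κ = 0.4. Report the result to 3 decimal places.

Log law: V(z) = (u*/κ) · ln(z/z₀) ⇒ u* = κ · V / ln(z/z₀)
u* = 0.4 × 7.7 / ln(13.0/0.042) = 0.4 × 7.7 / 5.7350
   = 3.0800 / 5.7350 = 0.5370 m/s

u* ≈ 0.537 m/s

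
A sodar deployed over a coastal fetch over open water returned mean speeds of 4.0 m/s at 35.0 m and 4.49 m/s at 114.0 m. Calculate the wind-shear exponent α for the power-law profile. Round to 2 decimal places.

Power law: V₂/V₁ = (z₂/z₁)^α ⇒ α = ln(V₂/V₁) / ln(z₂/z₁)
α = ln(4.49/4.0) / ln(114.0/35.0) = ln(1.1225) / ln(3.2571)
  = 0.11556 / 1.18085 = 0.09786

α ≈ 0.10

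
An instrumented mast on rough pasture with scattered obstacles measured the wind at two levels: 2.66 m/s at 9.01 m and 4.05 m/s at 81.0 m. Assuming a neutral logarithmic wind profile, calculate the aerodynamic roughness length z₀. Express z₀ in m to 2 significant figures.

Log law: V(z) ∝ ln(z/z₀). With r = V₁/V₂ = 2.66/4.05 = 0.65679,
r · ln(z₂/z₀) = ln(z₁/z₀) ⇒ ln z₀ = (ln z₁ − r·ln z₂)/(1 − r)
ln z₀ = (2.19834 − 0.65679×4.39445) / 0.34321 = -2.0043
z₀ = exp(-2.0043) = 0.1348 m

z₀ ≈ 0.13 m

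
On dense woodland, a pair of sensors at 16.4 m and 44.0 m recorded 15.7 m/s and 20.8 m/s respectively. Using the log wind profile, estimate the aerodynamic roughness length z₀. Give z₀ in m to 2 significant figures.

z₀ ≈ 0.79 m

Log law: V(z) ∝ ln(z/z₀). With r = V₁/V₂ = 15.7/20.8 = 0.75481,
r · ln(z₂/z₀) = ln(z₁/z₀) ⇒ ln z₀ = (ln z₁ − r·ln z₂)/(1 − r)
ln z₀ = (2.79728 − 0.75481×3.78419) / 0.24519 = -0.2408
z₀ = exp(-0.2408) = 0.7860 m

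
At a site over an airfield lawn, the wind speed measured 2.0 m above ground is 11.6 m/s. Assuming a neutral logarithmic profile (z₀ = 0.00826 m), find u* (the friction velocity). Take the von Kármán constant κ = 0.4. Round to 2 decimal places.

Log law: V(z) = (u*/κ) · ln(z/z₀) ⇒ u* = κ · V / ln(z/z₀)
u* = 0.4 × 11.6 / ln(2.0/0.00826) = 0.4 × 11.6 / 5.4895
   = 4.6400 / 5.4895 = 0.8453 m/s

u* ≈ 0.85 m/s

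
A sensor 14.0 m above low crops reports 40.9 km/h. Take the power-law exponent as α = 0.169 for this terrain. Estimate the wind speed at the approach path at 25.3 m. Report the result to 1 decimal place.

45.2 km/h

Power-law profile: V₂ = V₁ · (z₂/z₁)^α
V₂ = 40.9 × (25.3/14.0)^0.169 = 40.9 × (1.8071)^0.169
    = 40.9 × 1.1052 = 45.2017 km/h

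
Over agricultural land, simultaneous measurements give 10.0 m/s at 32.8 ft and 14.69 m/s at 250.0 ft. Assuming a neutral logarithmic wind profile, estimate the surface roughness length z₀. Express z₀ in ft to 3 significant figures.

Log law: V(z) ∝ ln(z/z₀). With r = V₁/V₂ = 10.0/14.69 = 0.68074,
r · ln(z₂/z₀) = ln(z₁/z₀) ⇒ ln z₀ = (ln z₁ − r·ln z₂)/(1 − r)
ln z₀ = (3.49043 − 0.68074×5.52146) / 0.31926 = -0.8401
z₀ = exp(-0.8401) = 0.4317 ft

z₀ ≈ 0.432 ft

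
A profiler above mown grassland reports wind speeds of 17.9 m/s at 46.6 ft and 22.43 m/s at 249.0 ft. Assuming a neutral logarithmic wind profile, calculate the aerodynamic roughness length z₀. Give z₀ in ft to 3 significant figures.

z₀ ≈ 0.0620 ft

Log law: V(z) ∝ ln(z/z₀). With r = V₁/V₂ = 17.9/22.43 = 0.79804,
r · ln(z₂/z₀) = ln(z₁/z₀) ⇒ ln z₀ = (ln z₁ − r·ln z₂)/(1 − r)
ln z₀ = (3.84160 − 0.79804×5.51745) / 0.20196 = -2.7804
z₀ = exp(-2.7804) = 0.06201 ft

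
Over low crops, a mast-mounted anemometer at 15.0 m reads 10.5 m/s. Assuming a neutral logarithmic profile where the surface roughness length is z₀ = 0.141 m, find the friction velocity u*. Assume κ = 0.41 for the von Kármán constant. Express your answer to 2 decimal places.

Log law: V(z) = (u*/κ) · ln(z/z₀) ⇒ u* = κ · V / ln(z/z₀)
u* = 0.41 × 10.5 / ln(15.0/0.141) = 0.41 × 10.5 / 4.6670
   = 4.3050 / 4.6670 = 0.9224 m/s

u* ≈ 0.92 m/s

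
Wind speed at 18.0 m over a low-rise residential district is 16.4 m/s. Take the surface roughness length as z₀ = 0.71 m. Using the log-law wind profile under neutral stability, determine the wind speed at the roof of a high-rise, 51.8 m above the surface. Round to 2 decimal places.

21.76 m/s

Log law: V(z) ∝ ln(z/z₀), so V₂/V₁ = ln(z₂/z₀) / ln(z₁/z₀).
ln(51.8/0.71) = 4.2899, ln(18.0/0.71) = 3.2329
V₂ = 16.4 × 4.2899/3.2329 = 16.4 × 1.3270 = 21.7622 m/s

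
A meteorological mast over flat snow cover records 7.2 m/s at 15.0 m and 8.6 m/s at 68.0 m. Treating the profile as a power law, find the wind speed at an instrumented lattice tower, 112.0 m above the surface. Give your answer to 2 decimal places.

First find α: α = ln(V₂/V₁)/ln(z₂/z₁) = ln(8.6/7.2)/ln(68.0/15.0) = 0.17768/1.51146 = 0.1176
Extrapolate from 68.0 m to 112.0 m: V₃ = 8.6 × (112.0/68.0)^0.1176 = 8.6 × 1.0604 = 9.1196 m/s

9.12 m/s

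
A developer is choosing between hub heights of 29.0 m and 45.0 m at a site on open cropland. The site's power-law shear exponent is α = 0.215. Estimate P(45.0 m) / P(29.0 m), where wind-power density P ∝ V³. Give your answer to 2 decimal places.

1.33

Speed ratio: V_B/V_A = (z_B/z_A)^α = (45.0/29.0)^0.215 = (1.5517)^0.215 = 1.09907
Power-density ratio: P_B/P_A = (V_B/V_A)³ = (1.09907)³ = 1.32762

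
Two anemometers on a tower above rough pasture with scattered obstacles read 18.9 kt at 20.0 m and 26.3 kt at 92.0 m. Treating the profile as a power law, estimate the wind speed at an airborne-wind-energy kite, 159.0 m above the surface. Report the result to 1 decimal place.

29.6 kt

First find α: α = ln(V₂/V₁)/ln(z₂/z₁) = ln(26.3/18.9)/ln(92.0/20.0) = 0.33041/1.52606 = 0.2165
Extrapolate from 92.0 m to 159.0 m: V₃ = 26.3 × (159.0/92.0)^0.2165 = 26.3 × 1.1258 = 29.6074 kt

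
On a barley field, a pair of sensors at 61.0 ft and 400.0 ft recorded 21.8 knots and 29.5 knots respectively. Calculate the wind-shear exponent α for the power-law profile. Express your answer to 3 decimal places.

α ≈ 0.161

Power law: V₂/V₁ = (z₂/z₁)^α ⇒ α = ln(V₂/V₁) / ln(z₂/z₁)
α = ln(29.5/21.8) / ln(400.0/61.0) = ln(1.3532) / ln(6.5574)
  = 0.30248 / 1.88059 = 0.16084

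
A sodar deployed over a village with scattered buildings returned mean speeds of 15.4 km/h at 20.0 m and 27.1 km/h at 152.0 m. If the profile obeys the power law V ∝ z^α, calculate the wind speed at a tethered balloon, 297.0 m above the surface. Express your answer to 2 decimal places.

32.66 km/h

First find α: α = ln(V₂/V₁)/ln(z₂/z₁) = ln(27.1/15.4)/ln(152.0/20.0) = 0.56517/2.02815 = 0.2787
Extrapolate from 152.0 m to 297.0 m: V₃ = 27.1 × (297.0/152.0)^0.2787 = 27.1 × 1.2052 = 32.6614 km/h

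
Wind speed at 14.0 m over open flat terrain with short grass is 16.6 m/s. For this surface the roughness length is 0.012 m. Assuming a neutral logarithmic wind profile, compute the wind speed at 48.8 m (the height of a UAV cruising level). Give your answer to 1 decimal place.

19.5 m/s

Log law: V(z) ∝ ln(z/z₀), so V₂/V₁ = ln(z₂/z₀) / ln(z₁/z₀).
ln(48.8/0.012) = 8.3106, ln(14.0/0.012) = 7.0619
V₂ = 16.6 × 8.3106/7.0619 = 16.6 × 1.1768 = 19.5352 m/s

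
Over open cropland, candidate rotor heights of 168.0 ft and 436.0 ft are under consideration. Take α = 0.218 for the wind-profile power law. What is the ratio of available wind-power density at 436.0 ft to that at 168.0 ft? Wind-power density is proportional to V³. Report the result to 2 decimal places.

1.87

Speed ratio: V_B/V_A = (z_B/z_A)^α = (436.0/168.0)^0.218 = (2.5952)^0.218 = 1.23109
Power-density ratio: P_B/P_A = (V_B/V_A)³ = (1.23109)³ = 1.86583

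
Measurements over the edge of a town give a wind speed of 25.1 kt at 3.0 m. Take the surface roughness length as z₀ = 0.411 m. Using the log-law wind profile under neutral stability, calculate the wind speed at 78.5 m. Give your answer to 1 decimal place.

Log law: V(z) ∝ ln(z/z₀), so V₂/V₁ = ln(z₂/z₀) / ln(z₁/z₀).
ln(78.5/0.411) = 5.2523, ln(3.0/0.411) = 1.9878
V₂ = 25.1 × 5.2523/1.9878 = 25.1 × 2.6423 = 66.3213 kt

66.3 kt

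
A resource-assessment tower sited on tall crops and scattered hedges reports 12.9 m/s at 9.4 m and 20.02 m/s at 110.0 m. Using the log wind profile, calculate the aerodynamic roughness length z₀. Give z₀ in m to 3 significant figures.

Log law: V(z) ∝ ln(z/z₀). With r = V₁/V₂ = 12.9/20.02 = 0.64436,
r · ln(z₂/z₀) = ln(z₁/z₀) ⇒ ln z₀ = (ln z₁ − r·ln z₂)/(1 − r)
ln z₀ = (2.24071 − 0.64436×4.70048) / 0.35564 = -2.2159
z₀ = exp(-2.2159) = 0.1091 m

z₀ ≈ 0.109 m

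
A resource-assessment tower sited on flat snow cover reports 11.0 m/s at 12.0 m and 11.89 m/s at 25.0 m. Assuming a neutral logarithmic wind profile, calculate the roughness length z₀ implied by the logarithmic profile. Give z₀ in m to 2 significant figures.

Log law: V(z) ∝ ln(z/z₀). With r = V₁/V₂ = 11.0/11.89 = 0.92515,
r · ln(z₂/z₀) = ln(z₁/z₀) ⇒ ln z₀ = (ln z₁ − r·ln z₂)/(1 − r)
ln z₀ = (2.48491 − 0.92515×3.21888) / 0.07485 = -6.5866
z₀ = exp(-6.5866) = 0.001379 m

z₀ ≈ 0.0014 m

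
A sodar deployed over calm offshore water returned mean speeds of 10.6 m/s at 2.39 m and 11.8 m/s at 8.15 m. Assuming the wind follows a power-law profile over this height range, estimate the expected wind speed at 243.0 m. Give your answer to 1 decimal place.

First find α: α = ln(V₂/V₁)/ln(z₂/z₁) = ln(11.8/10.6)/ln(8.15/2.39) = 0.10725/1.22672 = 0.0874
Extrapolate from 8.15 m to 243.0 m: V₃ = 11.8 × (243.0/8.15)^0.0874 = 11.8 × 1.3456 = 15.8776 m/s

15.9 m/s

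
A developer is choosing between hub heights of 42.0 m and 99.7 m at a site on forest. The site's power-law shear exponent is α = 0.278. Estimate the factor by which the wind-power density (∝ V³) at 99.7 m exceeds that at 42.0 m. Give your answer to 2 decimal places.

Speed ratio: V_B/V_A = (z_B/z_A)^α = (99.7/42.0)^0.278 = (2.3738)^0.278 = 1.27167
Power-density ratio: P_B/P_A = (V_B/V_A)³ = (1.27167)³ = 2.05647

2.06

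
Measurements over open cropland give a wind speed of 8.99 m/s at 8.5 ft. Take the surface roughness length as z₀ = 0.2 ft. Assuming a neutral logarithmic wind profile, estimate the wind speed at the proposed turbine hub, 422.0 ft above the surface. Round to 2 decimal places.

18.35 m/s

Log law: V(z) ∝ ln(z/z₀), so V₂/V₁ = ln(z₂/z₀) / ln(z₁/z₀).
ln(422.0/0.2) = 7.6544, ln(8.5/0.2) = 3.7495
V₂ = 8.99 × 7.6544/3.7495 = 8.99 × 2.0415 = 18.3527 m/s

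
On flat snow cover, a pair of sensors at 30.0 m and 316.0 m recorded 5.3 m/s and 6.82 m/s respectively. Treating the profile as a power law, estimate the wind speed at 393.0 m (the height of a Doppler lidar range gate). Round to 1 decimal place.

7.0 m/s

First find α: α = ln(V₂/V₁)/ln(z₂/z₁) = ln(6.82/5.3)/ln(316.0/30.0) = 0.25215/2.35454 = 0.1071
Extrapolate from 316.0 m to 393.0 m: V₃ = 6.82 × (393.0/316.0)^0.1071 = 6.82 × 1.0236 = 6.9811 m/s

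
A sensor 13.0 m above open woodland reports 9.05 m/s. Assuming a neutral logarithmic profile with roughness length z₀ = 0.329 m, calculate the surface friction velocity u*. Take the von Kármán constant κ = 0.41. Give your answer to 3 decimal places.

u* ≈ 1.009 m/s

Log law: V(z) = (u*/κ) · ln(z/z₀) ⇒ u* = κ · V / ln(z/z₀)
u* = 0.41 × 9.05 / ln(13.0/0.329) = 0.41 × 9.05 / 3.6766
   = 3.7105 / 3.6766 = 1.0092 m/s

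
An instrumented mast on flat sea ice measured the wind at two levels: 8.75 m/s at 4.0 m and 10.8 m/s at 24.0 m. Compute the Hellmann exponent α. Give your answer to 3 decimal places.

Power law: V₂/V₁ = (z₂/z₁)^α ⇒ α = ln(V₂/V₁) / ln(z₂/z₁)
α = ln(10.8/8.75) / ln(24.0/4.0) = ln(1.2343) / ln(6.0000)
  = 0.21049 / 1.79176 = 0.11748

α ≈ 0.117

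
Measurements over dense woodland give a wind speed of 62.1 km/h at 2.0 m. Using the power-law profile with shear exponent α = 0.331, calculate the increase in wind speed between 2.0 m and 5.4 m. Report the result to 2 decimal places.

24.17 km/h

Power law: V₂ = V₁ · (z₂/z₁)^α = 62.1 × (2.7000)^0.331 = 86.2726 km/h
ΔV = 86.2726 − 62.1 = 24.1726 km/h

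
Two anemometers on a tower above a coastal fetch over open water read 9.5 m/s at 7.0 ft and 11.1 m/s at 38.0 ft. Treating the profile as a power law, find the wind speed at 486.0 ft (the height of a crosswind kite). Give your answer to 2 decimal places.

First find α: α = ln(V₂/V₁)/ln(z₂/z₁) = ln(11.1/9.5)/ln(38.0/7.0) = 0.15565/1.69168 = 0.0920
Extrapolate from 38.0 ft to 486.0 ft: V₃ = 11.1 × (486.0/38.0)^0.0920 = 11.1 × 1.2643 = 14.0335 m/s

14.03 m/s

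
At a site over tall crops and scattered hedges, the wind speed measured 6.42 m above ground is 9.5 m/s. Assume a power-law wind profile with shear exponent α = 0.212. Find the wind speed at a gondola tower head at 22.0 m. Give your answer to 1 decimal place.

Power-law profile: V₂ = V₁ · (z₂/z₁)^α
V₂ = 9.5 × (22.0/6.42)^0.212 = 9.5 × (3.4268)^0.212
    = 9.5 × 1.2984 = 12.3344 m/s

12.3 m/s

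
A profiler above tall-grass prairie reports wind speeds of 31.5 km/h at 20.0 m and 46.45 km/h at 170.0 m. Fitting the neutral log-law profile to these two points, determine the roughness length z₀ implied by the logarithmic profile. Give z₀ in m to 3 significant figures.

z₀ ≈ 0.220 m

Log law: V(z) ∝ ln(z/z₀). With r = V₁/V₂ = 31.5/46.45 = 0.67815,
r · ln(z₂/z₀) = ln(z₁/z₀) ⇒ ln z₀ = (ln z₁ − r·ln z₂)/(1 − r)
ln z₀ = (2.99573 − 0.67815×5.13580) / 0.32185 = -1.5134
z₀ = exp(-1.5134) = 0.2202 m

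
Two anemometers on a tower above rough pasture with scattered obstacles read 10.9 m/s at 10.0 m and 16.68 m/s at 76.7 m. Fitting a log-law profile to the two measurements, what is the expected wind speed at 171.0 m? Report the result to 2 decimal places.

Log law: V ∝ ln(z/z₀). From the pair, with r = V₁/V₂ = 0.65348,
ln z₀ = (ln z₁ − r·ln z₂)/(1 − r) = (2.3026 − 0.65348×4.3399)/0.34652 = -1.5394 → z₀ = 0.2145 m
V₃ = V₁ · ln(z₃/z₀)/ln(z₁/z₀) = 10.9 × 6.6811/3.8420 = 18.9547 m/s

18.95 m/s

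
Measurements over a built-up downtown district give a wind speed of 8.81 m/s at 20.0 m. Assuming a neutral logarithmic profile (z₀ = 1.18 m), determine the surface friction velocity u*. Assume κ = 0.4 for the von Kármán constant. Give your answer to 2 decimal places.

u* ≈ 1.25 m/s

Log law: V(z) = (u*/κ) · ln(z/z₀) ⇒ u* = κ · V / ln(z/z₀)
u* = 0.4 × 8.81 / ln(20.0/1.18) = 0.4 × 8.81 / 2.8302
   = 3.5240 / 2.8302 = 1.2451 m/s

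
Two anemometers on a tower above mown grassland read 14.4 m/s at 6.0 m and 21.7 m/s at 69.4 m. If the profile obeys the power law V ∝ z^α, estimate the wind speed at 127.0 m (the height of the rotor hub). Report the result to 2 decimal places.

First find α: α = ln(V₂/V₁)/ln(z₂/z₁) = ln(21.7/14.4)/ln(69.4/6.0) = 0.41008/2.44813 = 0.1675
Extrapolate from 69.4 m to 127.0 m: V₃ = 21.7 × (127.0/69.4)^0.1675 = 21.7 × 1.1065 = 24.0116 m/s

24.01 m/s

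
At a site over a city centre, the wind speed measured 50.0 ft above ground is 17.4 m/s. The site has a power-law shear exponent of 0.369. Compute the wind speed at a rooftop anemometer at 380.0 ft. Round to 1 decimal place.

Power-law profile: V₂ = V₁ · (z₂/z₁)^α
V₂ = 17.4 × (380.0/50.0)^0.369 = 17.4 × (7.6000)^0.369
    = 17.4 × 2.1136 = 36.7764 m/s

36.8 m/s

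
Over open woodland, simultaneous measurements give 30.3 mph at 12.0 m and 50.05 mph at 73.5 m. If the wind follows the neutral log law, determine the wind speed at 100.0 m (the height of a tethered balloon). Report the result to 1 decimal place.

53.4 mph

Log law: V ∝ ln(z/z₀). From the pair, with r = V₁/V₂ = 0.60539,
ln z₀ = (ln z₁ − r·ln z₂)/(1 − r) = (2.4849 − 0.60539×4.2973)/0.39461 = -0.2956 → z₀ = 0.7441 m
V₃ = V₁ · ln(z₃/z₀)/ln(z₁/z₀) = 30.3 × 4.9008/2.7805 = 53.4051 mph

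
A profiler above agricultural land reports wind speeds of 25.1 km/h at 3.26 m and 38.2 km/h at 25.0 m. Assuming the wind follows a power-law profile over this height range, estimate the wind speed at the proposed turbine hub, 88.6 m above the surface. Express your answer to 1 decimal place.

First find α: α = ln(V₂/V₁)/ln(z₂/z₁) = ln(38.2/25.1)/ln(25.0/3.26) = 0.41997/2.03715 = 0.2062
Extrapolate from 25.0 m to 88.6 m: V₃ = 38.2 × (88.6/25.0)^0.2062 = 38.2 × 1.2980 = 49.5843 km/h

49.6 km/h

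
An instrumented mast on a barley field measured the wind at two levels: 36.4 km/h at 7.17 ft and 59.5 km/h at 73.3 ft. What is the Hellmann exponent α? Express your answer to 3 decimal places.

Power law: V₂/V₁ = (z₂/z₁)^α ⇒ α = ln(V₂/V₁) / ln(z₂/z₁)
α = ln(59.5/36.4) / ln(73.3/7.17) = ln(1.6346) / ln(10.2232)
  = 0.49141 / 2.32465 = 0.21139

α ≈ 0.211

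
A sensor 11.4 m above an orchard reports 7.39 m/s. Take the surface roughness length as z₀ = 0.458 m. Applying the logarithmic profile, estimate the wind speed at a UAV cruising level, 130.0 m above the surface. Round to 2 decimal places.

12.99 m/s

Log law: V(z) ∝ ln(z/z₀), so V₂/V₁ = ln(z₂/z₀) / ln(z₁/z₀).
ln(130.0/0.458) = 5.6484, ln(11.4/0.458) = 3.2145
V₂ = 7.39 × 5.6484/3.2145 = 7.39 × 1.7572 = 12.9855 m/s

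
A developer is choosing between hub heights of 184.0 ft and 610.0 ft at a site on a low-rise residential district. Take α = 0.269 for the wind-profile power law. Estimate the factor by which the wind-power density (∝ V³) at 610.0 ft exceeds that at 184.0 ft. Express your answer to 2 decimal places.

Speed ratio: V_B/V_A = (z_B/z_A)^α = (610.0/184.0)^0.269 = (3.3152)^0.269 = 1.38044
Power-density ratio: P_B/P_A = (V_B/V_A)³ = (1.38044)³ = 2.63059

2.63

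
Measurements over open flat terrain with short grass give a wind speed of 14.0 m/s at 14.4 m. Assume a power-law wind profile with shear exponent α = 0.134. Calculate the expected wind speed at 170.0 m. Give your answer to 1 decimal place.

19.5 m/s

Power-law profile: V₂ = V₁ · (z₂/z₁)^α
V₂ = 14.0 × (170.0/14.4)^0.134 = 14.0 × (11.8056)^0.134
    = 14.0 × 1.3921 = 19.4889 m/s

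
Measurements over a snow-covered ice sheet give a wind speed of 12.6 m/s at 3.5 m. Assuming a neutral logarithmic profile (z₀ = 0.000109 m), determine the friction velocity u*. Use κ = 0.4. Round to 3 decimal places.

u* ≈ 0.486 m/s

Log law: V(z) = (u*/κ) · ln(z/z₀) ⇒ u* = κ · V / ln(z/z₀)
u* = 0.4 × 12.6 / ln(3.5/0.000109) = 0.4 × 12.6 / 10.3769
   = 5.0400 / 10.3769 = 0.4857 m/s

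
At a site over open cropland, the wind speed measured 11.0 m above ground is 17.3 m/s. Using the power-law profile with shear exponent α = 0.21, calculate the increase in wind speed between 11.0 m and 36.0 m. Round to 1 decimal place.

Power law: V₂ = V₁ · (z₂/z₁)^α = 17.3 × (3.2727)^0.21 = 22.1910 m/s
ΔV = 22.1910 − 17.3 = 4.8910 m/s

4.9 m/s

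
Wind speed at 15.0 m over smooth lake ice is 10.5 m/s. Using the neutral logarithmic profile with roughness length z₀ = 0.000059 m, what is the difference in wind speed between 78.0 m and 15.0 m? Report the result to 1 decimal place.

1.4 m/s

Log law: V₂ = V₁ · ln(z₂/z₀)/ln(z₁/z₀) = 10.5 × 14.0947/12.4460 = 11.8909 m/s
ΔV = 11.8909 − 10.5 = 1.3909 m/s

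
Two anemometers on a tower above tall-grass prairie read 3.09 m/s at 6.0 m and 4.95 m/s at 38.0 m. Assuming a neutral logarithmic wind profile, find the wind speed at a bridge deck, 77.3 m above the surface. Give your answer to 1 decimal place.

Log law: V ∝ ln(z/z₀). From the pair, with r = V₁/V₂ = 0.62424,
ln z₀ = (ln z₁ − r·ln z₂)/(1 − r) = (1.7918 − 0.62424×3.6376)/0.37576 = -1.2747 → z₀ = 0.2795 m
V₃ = V₁ · ln(z₃/z₀)/ln(z₁/z₀) = 3.09 × 5.6224/3.0665 = 5.6656 m/s

5.7 m/s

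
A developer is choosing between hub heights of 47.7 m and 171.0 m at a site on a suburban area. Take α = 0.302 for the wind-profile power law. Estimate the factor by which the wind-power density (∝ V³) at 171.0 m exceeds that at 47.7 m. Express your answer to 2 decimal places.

Speed ratio: V_B/V_A = (z_B/z_A)^α = (171.0/47.7)^0.302 = (3.5849)^0.302 = 1.47046
Power-density ratio: P_B/P_A = (V_B/V_A)³ = (1.47046)³ = 3.17949

3.18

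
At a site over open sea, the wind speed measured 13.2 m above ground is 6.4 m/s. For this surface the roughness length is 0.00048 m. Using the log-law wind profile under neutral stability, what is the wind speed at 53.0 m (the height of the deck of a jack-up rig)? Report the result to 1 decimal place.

Log law: V(z) ∝ ln(z/z₀), so V₂/V₁ = ln(z₂/z₀) / ln(z₁/z₀).
ln(53.0/0.00048) = 11.6120, ln(13.2/0.00048) = 10.2219
V₂ = 6.4 × 11.6120/10.2219 = 6.4 × 1.1360 = 7.2703 m/s

7.3 m/s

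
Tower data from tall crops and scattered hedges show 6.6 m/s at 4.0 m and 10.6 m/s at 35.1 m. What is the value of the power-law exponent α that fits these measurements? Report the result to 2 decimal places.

Power law: V₂/V₁ = (z₂/z₁)^α ⇒ α = ln(V₂/V₁) / ln(z₂/z₁)
α = ln(10.6/6.6) / ln(35.1/4.0) = ln(1.6061) / ln(8.7750)
  = 0.47378 / 2.17191 = 0.21814

α ≈ 0.22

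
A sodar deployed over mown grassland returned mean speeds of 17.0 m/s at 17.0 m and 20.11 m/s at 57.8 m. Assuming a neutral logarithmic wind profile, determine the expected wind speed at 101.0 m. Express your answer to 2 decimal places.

Log law: V ∝ ln(z/z₀). From the pair, with r = V₁/V₂ = 0.84535,
ln z₀ = (ln z₁ − r·ln z₂)/(1 − r) = (2.8332 − 0.84535×4.0570)/0.15465 = -3.8562 → z₀ = 0.02115 m
V₃ = V₁ · ln(z₃/z₀)/ln(z₁/z₀) = 17.0 × 8.4714/6.6894 = 21.5284 m/s

21.53 m/s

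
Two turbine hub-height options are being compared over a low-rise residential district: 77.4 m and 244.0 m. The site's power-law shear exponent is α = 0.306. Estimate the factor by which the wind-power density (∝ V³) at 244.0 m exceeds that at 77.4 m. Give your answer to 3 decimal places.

2.869

Speed ratio: V_B/V_A = (z_B/z_A)^α = (244.0/77.4)^0.306 = (3.1525)^0.306 = 1.42098
Power-density ratio: P_B/P_A = (V_B/V_A)³ = (1.42098)³ = 2.86919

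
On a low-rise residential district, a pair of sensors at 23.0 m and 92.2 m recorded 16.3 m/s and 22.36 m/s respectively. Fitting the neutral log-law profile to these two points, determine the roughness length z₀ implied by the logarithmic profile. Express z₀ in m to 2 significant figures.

z₀ ≈ 0.55 m

Log law: V(z) ∝ ln(z/z₀). With r = V₁/V₂ = 16.3/22.36 = 0.72898,
r · ln(z₂/z₀) = ln(z₁/z₀) ⇒ ln z₀ = (ln z₁ − r·ln z₂)/(1 − r)
ln z₀ = (3.13549 − 0.72898×4.52396) / 0.27102 = -0.5992
z₀ = exp(-0.5992) = 0.5493 m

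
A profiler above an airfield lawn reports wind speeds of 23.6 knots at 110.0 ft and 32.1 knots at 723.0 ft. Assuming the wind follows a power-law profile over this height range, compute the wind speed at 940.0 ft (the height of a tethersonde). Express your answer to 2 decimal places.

33.51 knots

First find α: α = ln(V₂/V₁)/ln(z₂/z₁) = ln(32.1/23.6)/ln(723.0/110.0) = 0.30761/1.88293 = 0.1634
Extrapolate from 723.0 ft to 940.0 ft: V₃ = 32.1 × (940.0/723.0)^0.1634 = 32.1 × 1.0438 = 33.5064 knots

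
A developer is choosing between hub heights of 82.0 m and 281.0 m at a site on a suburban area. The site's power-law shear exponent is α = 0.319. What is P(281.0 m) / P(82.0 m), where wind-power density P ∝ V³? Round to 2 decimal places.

3.25

Speed ratio: V_B/V_A = (z_B/z_A)^α = (281.0/82.0)^0.319 = (3.4268)^0.319 = 1.48126
Power-density ratio: P_B/P_A = (V_B/V_A)³ = (1.48126)³ = 3.25007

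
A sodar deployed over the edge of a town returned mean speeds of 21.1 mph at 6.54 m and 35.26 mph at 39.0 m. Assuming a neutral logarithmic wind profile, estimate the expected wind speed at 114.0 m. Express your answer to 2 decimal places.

Log law: V ∝ ln(z/z₀). From the pair, with r = V₁/V₂ = 0.59841,
ln z₀ = (ln z₁ − r·ln z₂)/(1 − r) = (1.8779 − 0.59841×3.6636)/0.40159 = -0.7828 → z₀ = 0.4571 m
V₃ = V₁ · ln(z₃/z₀)/ln(z₁/z₀) = 21.1 × 5.5190/2.6608 = 43.7660 mph

43.77 mph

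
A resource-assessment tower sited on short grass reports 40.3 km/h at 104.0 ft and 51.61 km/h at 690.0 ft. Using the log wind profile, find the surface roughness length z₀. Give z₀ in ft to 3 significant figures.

z₀ ≈ 0.123 ft

Log law: V(z) ∝ ln(z/z₀). With r = V₁/V₂ = 40.3/51.61 = 0.78086,
r · ln(z₂/z₀) = ln(z₁/z₀) ⇒ ln z₀ = (ln z₁ − r·ln z₂)/(1 − r)
ln z₀ = (4.64439 − 0.78086×6.53669) / 0.21914 = -2.0983
z₀ = exp(-2.0983) = 0.1227 ft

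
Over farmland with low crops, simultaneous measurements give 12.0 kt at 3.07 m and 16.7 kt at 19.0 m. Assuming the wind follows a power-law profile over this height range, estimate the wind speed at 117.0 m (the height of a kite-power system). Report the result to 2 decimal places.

23.22 kt

First find α: α = ln(V₂/V₁)/ln(z₂/z₁) = ln(16.7/12.0)/ln(19.0/3.07) = 0.33050/1.82276 = 0.1813
Extrapolate from 19.0 m to 117.0 m: V₃ = 16.7 × (117.0/19.0)^0.1813 = 16.7 × 1.3904 = 23.2197 kt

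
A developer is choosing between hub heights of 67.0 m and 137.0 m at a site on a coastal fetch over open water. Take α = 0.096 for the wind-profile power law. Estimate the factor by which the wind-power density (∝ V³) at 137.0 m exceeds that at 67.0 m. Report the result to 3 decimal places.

Speed ratio: V_B/V_A = (z_B/z_A)^α = (137.0/67.0)^0.096 = (2.0448)^0.096 = 1.07108
Power-density ratio: P_B/P_A = (V_B/V_A)³ = (1.07108)³ = 1.22876

1.229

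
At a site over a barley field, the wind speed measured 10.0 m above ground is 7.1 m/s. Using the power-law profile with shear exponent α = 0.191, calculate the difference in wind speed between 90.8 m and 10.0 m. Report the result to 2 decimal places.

3.72 m/s

Power law: V₂ = V₁ · (z₂/z₁)^α = 7.1 × (9.0800)^0.191 = 10.8206 m/s
ΔV = 10.8206 − 7.1 = 3.7206 m/s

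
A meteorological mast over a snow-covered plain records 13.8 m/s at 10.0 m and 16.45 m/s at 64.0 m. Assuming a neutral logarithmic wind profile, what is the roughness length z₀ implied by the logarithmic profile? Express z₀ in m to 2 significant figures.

Log law: V(z) ∝ ln(z/z₀). With r = V₁/V₂ = 13.8/16.45 = 0.83891,
r · ln(z₂/z₀) = ln(z₁/z₀) ⇒ ln z₀ = (ln z₁ − r·ln z₂)/(1 − r)
ln z₀ = (2.30259 − 0.83891×4.15888) / 0.16109 = -7.3642
z₀ = exp(-7.3642) = 0.0006335 m

z₀ ≈ 0.00063 m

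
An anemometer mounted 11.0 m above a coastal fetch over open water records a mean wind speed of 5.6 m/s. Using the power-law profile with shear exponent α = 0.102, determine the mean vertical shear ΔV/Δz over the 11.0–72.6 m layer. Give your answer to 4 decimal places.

Power law: V₂ = V₁ · (z₂/z₁)^α = 5.6 × (6.6000)^0.102 = 6.7886 m/s
ΔV/Δz = (6.7886 − 5.6)/(72.6 − 11.0) = 1.1886/61.6000 = 0.01930 m/s/m

0.0193 m/s/m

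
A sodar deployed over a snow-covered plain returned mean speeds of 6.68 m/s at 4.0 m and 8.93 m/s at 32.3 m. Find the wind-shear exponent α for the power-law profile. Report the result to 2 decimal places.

α ≈ 0.14

Power law: V₂/V₁ = (z₂/z₁)^α ⇒ α = ln(V₂/V₁) / ln(z₂/z₁)
α = ln(8.93/6.68) / ln(32.3/4.0) = ln(1.3368) / ln(8.0750)
  = 0.29030 / 2.08877 = 0.13898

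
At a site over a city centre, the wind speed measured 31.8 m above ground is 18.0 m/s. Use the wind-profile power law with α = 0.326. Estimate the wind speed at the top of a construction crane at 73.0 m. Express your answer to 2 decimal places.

Power-law profile: V₂ = V₁ · (z₂/z₁)^α
V₂ = 18.0 × (73.0/31.8)^0.326 = 18.0 × (2.2956)^0.326
    = 18.0 × 1.3111 = 23.6007 m/s

23.60 m/s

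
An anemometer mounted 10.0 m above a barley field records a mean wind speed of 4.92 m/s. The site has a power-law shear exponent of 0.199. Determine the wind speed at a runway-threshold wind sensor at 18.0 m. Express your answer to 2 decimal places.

Power-law profile: V₂ = V₁ · (z₂/z₁)^α
V₂ = 4.92 × (18.0/10.0)^0.199 = 4.92 × (1.8000)^0.199
    = 4.92 × 1.1241 = 5.5305 m/s

5.53 m/s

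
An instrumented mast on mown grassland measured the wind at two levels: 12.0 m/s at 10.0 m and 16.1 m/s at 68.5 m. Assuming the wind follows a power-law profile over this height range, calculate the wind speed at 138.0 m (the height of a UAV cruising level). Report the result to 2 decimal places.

17.92 m/s

First find α: α = ln(V₂/V₁)/ln(z₂/z₁) = ln(16.1/12.0)/ln(68.5/10.0) = 0.29391/1.92425 = 0.1527
Extrapolate from 68.5 m to 138.0 m: V₃ = 16.1 × (138.0/68.5)^0.1527 = 16.1 × 1.1129 = 17.9179 m/s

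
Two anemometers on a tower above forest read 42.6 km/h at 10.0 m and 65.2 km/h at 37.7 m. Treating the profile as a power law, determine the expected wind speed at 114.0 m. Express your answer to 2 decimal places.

92.98 km/h

First find α: α = ln(V₂/V₁)/ln(z₂/z₁) = ln(65.2/42.6)/ln(37.7/10.0) = 0.42561/1.32708 = 0.3207
Extrapolate from 37.7 m to 114.0 m: V₃ = 65.2 × (114.0/37.7)^0.3207 = 65.2 × 1.4260 = 92.9755 km/h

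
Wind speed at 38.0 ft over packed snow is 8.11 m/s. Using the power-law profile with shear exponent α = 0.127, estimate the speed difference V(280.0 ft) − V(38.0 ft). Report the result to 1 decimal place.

2.3 m/s

Power law: V₂ = V₁ · (z₂/z₁)^α = 8.11 × (7.3684)^0.127 = 10.4515 m/s
ΔV = 10.4515 − 8.11 = 2.3415 m/s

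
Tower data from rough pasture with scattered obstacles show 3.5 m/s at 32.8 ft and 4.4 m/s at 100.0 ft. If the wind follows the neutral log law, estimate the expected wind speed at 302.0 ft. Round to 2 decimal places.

Log law: V ∝ ln(z/z₀). From the pair, with r = V₁/V₂ = 0.79545,
ln z₀ = (ln z₁ − r·ln z₂)/(1 − r) = (3.4904 − 0.79545×4.6052)/0.20455 = -0.8447 → z₀ = 0.4297 ft
V₃ = V₁ · ln(z₃/z₀)/ln(z₁/z₀) = 3.5 × 6.5551/4.3351 = 5.2923 m/s

5.29 m/s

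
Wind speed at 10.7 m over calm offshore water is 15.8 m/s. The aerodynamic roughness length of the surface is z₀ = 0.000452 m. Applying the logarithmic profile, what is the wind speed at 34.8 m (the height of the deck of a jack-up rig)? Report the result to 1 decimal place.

Log law: V(z) ∝ ln(z/z₀), so V₂/V₁ = ln(z₂/z₀) / ln(z₁/z₀).
ln(34.8/0.000452) = 11.2514, ln(10.7/0.000452) = 10.0721
V₂ = 15.8 × 11.2514/10.0721 = 15.8 × 1.1171 = 17.6501 m/s

17.7 m/s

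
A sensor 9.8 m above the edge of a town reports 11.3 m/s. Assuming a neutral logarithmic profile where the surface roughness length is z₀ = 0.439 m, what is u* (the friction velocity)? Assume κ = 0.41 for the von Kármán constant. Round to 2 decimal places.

u* ≈ 1.49 m/s

Log law: V(z) = (u*/κ) · ln(z/z₀) ⇒ u* = κ · V / ln(z/z₀)
u* = 0.41 × 11.3 / ln(9.8/0.439) = 0.41 × 11.3 / 3.1056
   = 4.6330 / 3.1056 = 1.4918 m/s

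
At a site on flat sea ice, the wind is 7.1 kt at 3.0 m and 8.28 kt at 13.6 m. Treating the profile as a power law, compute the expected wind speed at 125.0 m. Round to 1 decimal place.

10.4 kt

First find α: α = ln(V₂/V₁)/ln(z₂/z₁) = ln(8.28/7.1)/ln(13.6/3.0) = 0.15375/1.51146 = 0.1017
Extrapolate from 13.6 m to 125.0 m: V₃ = 8.28 × (125.0/13.6)^0.1017 = 8.28 × 1.2531 = 10.3759 kt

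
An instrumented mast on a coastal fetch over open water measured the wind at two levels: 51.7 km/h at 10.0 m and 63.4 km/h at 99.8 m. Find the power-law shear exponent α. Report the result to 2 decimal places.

α ≈ 0.09

Power law: V₂/V₁ = (z₂/z₁)^α ⇒ α = ln(V₂/V₁) / ln(z₂/z₁)
α = ln(63.4/51.7) / ln(99.8/10.0) = ln(1.2263) / ln(9.9800)
  = 0.20401 / 2.30058 = 0.08868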